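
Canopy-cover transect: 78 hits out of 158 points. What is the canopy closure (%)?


Formula: Canopy closure = covered points / total points * 100
Closure = 78 / 158 * 100
Closure = 0.4937 * 100 = 49.4%

49.4


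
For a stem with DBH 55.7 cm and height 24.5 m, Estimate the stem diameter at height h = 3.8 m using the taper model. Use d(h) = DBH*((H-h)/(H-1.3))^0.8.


Taper: d(h) = DBH * ((H - h) / (H - 1.3))^0.8
Numerator = H - h = 24.5 - 3.8 = 20.7 m
Denominator = H - 1.3 = 24.5 - 1.3 = 23.2 m
Ratio = 20.7 / 23.2 = 0.89224
d = 55.7 * 0.89224^0.8 = 50.8 cm

50.8


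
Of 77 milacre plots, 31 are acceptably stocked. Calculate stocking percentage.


Formula: Stocking % = stocked plots / total plots * 100
Stocking = 31 / 77 * 100
Stocking = 0.4026 * 100 = 40.3%

40.3


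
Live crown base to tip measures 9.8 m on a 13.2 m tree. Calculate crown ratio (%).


Formula: Crown Ratio = (Crown Length / Total Height) * 100
CR = (9.8 m / 13.2 m) * 100
CR = 0.7424 * 100 = 74.2%

74.2


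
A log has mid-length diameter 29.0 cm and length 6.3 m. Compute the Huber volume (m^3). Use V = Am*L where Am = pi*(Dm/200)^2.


Huber: V = Am * L,  Am = pi*(Dm/200)^2
Am = pi*(29.0/200)^2 = 0.066052 m^2
V = 0.066052*6.3 = 0.4161 m^3

0.4161


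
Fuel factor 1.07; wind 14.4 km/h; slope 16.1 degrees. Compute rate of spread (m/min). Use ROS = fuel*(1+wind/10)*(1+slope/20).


Formula: ROS = fuel * (1 + wind/10) * (1 + slope/20)
Wind factor = 1 + 14.4/10 = 2.44
Slope factor = 1 + 16.1/20 = 1.805
ROS = 1.07 * 2.44 * 1.805 = 4.71 m/min

4.71


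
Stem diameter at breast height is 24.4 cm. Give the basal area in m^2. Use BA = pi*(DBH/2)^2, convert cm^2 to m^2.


Formula: BA = pi * (DBH/2)^2 / 10000  (cm^2 to m^2)
Radius = DBH/2 = 24.4/2 = 12.2 cm
BA = pi * 12.2^2 / 10000
   = 467.5947 cm^2 / 10000
   = 0.0468 m^2

0.0468


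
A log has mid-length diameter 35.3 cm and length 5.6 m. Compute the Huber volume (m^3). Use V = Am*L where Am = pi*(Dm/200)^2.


Huber: V = Am * L,  Am = pi*(Dm/200)^2
Am = pi*(35.3/200)^2 = 0.097868 m^2
V = 0.097868*5.6 = 0.5481 m^3

0.5481


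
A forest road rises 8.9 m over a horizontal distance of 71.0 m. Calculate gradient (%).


Formula: Gradient = rise / run * 100
Gradient = 8.9 / 71.0 * 100 = 12.5%

12.5


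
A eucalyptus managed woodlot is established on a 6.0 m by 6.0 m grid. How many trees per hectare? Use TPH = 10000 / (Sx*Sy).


Formula: TPH = 10000 m^2/ha / (spacing_x * spacing_y)
Area per tree = 6.0 m * 6.0 m = 36.0 m^2
TPH = 10000 / 36.0 = 278 trees/ha

278


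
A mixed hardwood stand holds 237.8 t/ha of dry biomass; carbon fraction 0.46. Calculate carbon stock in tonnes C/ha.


Formula: Carbon Stock = Biomass * Carbon Fraction
C = 237.8 t/ha * 0.46
C = 109.4 t C/ha

109.4


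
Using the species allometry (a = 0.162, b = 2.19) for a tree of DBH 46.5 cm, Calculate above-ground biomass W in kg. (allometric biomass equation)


Formula: W = a * DBH^b  (allometric power law)
DBH^b = 46.5^2.19 = 4484.582
W = 0.162 * 4484.582 = 726.5 kg

726.5


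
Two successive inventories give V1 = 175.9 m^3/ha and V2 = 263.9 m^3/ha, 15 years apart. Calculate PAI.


Formula: PAI = (V_T2 - V_T1) / (T2 - T1)
Volume increment = 263.9 - 175.9 = 88.0 m^3/ha
PAI = 88.0 / 15 = 5.87 m^3/ha/year

5.87


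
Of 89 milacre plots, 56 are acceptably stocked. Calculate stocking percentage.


Formula: Stocking % = stocked plots / total plots * 100
Stocking = 56 / 89 * 100
Stocking = 0.6292 * 100 = 62.9%

62.9


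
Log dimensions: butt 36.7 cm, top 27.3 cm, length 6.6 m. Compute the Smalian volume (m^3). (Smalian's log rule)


Smalian: V = (A1 + A2)/2 * L,  A = pi*(D/200)^2
A1 = pi*(36.7/200)^2 = 0.105784 m^2
A2 = pi*(27.3/200)^2 = 0.058535 m^2
V = (0.105784+0.058535)/2*6.6 = 0.5423 m^3

0.5423


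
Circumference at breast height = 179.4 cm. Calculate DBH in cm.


Formula: DBH = C / pi
DBH = 179.4 / pi
pi = 3.14159...
DBH = 57.1 cm

57.1


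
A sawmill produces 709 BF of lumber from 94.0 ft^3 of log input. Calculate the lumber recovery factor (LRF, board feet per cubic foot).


Formula: LRF = Lumber Output (BF) / Log Input (ft^3)
LRF = 709 BF / 94.0 ft^3
LRF = 7.54 BF/ft^3

7.54


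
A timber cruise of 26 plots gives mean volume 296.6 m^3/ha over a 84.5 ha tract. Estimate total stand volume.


Formula: Total Volume = Mean Volume per ha * Total Area
Total Volume = 296.6 m^3/ha * 84.5 ha
Total Volume = 25063 m^3

25063


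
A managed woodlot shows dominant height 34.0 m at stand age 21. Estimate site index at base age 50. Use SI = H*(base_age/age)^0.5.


Formula: SI = H_dom * (base_age / age)^0.5
Age ratio = 50 / 21 = 2.38095
sqrt(age_ratio) = 1.54303
SI = 34.0 * 1.54303 = 52.5 m

52.5


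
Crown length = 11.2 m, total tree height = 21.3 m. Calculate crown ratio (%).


Formula: Crown Ratio = (Crown Length / Total Height) * 100
CR = (11.2 m / 21.3 m) * 100
CR = 0.5258 * 100 = 52.6%

52.6


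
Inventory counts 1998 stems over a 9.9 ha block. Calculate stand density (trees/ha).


Formula: Stand Density = N_trees / Area_ha
Density = 1998 trees / 9.9 ha
Density = 202 trees/ha

202


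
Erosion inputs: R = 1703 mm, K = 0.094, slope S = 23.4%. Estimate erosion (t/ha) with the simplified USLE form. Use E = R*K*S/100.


Formula: E = R * K * S / 100  (simplified USLE)
R * K = 1703 * 0.094 = 160.082
E = 160.082 * 23.4 / 100 = 37.46 t/ha

37.46


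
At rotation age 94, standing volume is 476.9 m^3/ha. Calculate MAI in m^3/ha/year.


Formula: MAI = Total Volume / Stand Age
MAI = 476.9 m^3/ha / 94 years
MAI = 5.07 m^3/ha/year

5.07


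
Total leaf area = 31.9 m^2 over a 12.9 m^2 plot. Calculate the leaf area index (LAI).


Formula: LAI = total leaf area / ground area  (dimensionless)
LAI = 31.9 m^2 / 12.9 m^2
LAI = 2.47

2.47


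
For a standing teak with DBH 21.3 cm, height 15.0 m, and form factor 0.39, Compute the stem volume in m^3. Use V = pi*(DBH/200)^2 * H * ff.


Formula: V = pi * (DBH/200)^2 * H * ff
Radius = DBH/200 = 21.3/200 = 0.1065 m
Radius^2 = 0.1065^2 = 0.01134225 m^2
V = pi * 0.01134225 * 15.0 * 0.39
V = 0.208 m^3

0.208


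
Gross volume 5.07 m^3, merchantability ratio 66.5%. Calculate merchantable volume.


Formula: MV = V_total * (merchantable_pct / 100)
Merchantable fraction = 66.5% / 100 = 0.665
MV = 5.07 m^3 * 0.665 = 3.372 m^3

3.372


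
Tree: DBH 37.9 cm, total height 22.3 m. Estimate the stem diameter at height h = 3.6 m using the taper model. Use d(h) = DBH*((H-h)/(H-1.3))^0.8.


Taper: d(h) = DBH * ((H - h) / (H - 1.3))^0.8
Numerator = H - h = 22.3 - 3.6 = 18.7 m
Denominator = H - 1.3 = 22.3 - 1.3 = 21.0 m
Ratio = 18.7 / 21.0 = 0.89048
d = 37.9 * 0.89048^0.8 = 34.5 cm

34.5


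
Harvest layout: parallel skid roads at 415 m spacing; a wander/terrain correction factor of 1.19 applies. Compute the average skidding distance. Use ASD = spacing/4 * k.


Formula: ASD = (spacing / 4) * correction
Uncorrected distance = spacing / 4 = 415 / 4 = 103.75 m
ASD = 103.75 * 1.19 = 123 m

123


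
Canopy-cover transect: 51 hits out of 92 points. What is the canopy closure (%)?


Formula: Canopy closure = covered points / total points * 100
Closure = 51 / 92 * 100
Closure = 0.5543 * 100 = 55.4%

55.4


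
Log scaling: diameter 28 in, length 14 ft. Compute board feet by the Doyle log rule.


Doyle: BF = (D - 4)^2 * L / 16
Adjusted diameter = 28 - 4 = 24 in
(D-4)^2 = 24^2 = 576
BF = 576 * 14 / 16 = 504 BF

504


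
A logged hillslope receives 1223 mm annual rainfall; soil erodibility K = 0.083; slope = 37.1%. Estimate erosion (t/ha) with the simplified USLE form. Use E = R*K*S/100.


Formula: E = R * K * S / 100  (simplified USLE)
R * K = 1223 * 0.083 = 101.509
E = 101.509 * 37.1 / 100 = 37.66 t/ha

37.66


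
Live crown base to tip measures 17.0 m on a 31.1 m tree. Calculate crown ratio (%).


Formula: Crown Ratio = (Crown Length / Total Height) * 100
CR = (17.0 m / 31.1 m) * 100
CR = 0.5466 * 100 = 54.7%

54.7


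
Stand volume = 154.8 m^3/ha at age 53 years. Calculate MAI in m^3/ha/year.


Formula: MAI = Total Volume / Stand Age
MAI = 154.8 m^3/ha / 53 years
MAI = 2.92 m^3/ha/year

2.92


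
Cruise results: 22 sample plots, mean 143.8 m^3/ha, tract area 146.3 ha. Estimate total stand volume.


Formula: Total Volume = Mean Volume per ha * Total Area
Total Volume = 143.8 m^3/ha * 146.3 ha
Total Volume = 21038 m^3

21038


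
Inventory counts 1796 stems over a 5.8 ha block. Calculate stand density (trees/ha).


Formula: Stand Density = N_trees / Area_ha
Density = 1796 trees / 5.8 ha
Density = 310 trees/ha

310


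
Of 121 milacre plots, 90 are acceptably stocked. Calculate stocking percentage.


Formula: Stocking % = stocked plots / total plots * 100
Stocking = 90 / 121 * 100
Stocking = 0.7438 * 100 = 74.4%

74.4


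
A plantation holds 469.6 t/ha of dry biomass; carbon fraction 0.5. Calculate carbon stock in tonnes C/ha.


Formula: Carbon Stock = Biomass * Carbon Fraction
C = 469.6 t/ha * 0.5
C = 234.8 t C/ha

234.8


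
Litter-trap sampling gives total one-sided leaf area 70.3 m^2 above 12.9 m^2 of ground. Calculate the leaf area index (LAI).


Formula: LAI = total leaf area / ground area  (dimensionless)
LAI = 70.3 m^2 / 12.9 m^2
LAI = 5.45

5.45


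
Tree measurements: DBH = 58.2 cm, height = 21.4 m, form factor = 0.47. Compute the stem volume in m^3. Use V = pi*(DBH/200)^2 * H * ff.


Formula: V = pi * (DBH/200)^2 * H * ff
Radius = DBH/200 = 58.2/200 = 0.291 m
Radius^2 = 0.291^2 = 0.084681 m^2
V = pi * 0.084681 * 21.4 * 0.47
V = 2.676 m^3

2.676


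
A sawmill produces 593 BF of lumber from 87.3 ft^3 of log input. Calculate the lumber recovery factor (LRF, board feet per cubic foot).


Formula: LRF = Lumber Output (BF) / Log Input (ft^3)
LRF = 593 BF / 87.3 ft^3
LRF = 6.79 BF/ft^3

6.79


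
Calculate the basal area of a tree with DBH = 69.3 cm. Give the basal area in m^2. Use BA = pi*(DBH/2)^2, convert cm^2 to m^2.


Formula: BA = pi * (DBH/2)^2 / 10000  (cm^2 to m^2)
Radius = DBH/2 = 69.3/2 = 34.65 cm
BA = pi * 34.65^2 / 10000
   = 3771.8668 cm^2 / 10000
   = 0.3772 m^2

0.3772


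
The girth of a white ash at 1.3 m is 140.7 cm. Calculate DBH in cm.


Formula: DBH = C / pi
DBH = 140.7 / pi
pi = 3.14159...
DBH = 44.8 cm

44.8


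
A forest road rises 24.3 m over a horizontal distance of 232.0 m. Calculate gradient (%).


Formula: Gradient = rise / run * 100
Gradient = 24.3 / 232.0 * 100 = 10.5%

10.5


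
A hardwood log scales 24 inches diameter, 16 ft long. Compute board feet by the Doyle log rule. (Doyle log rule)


Doyle: BF = (D - 4)^2 * L / 16
Adjusted diameter = 24 - 4 = 20 in
(D-4)^2 = 20^2 = 400
BF = 400 * 16 / 16 = 400 BF

400


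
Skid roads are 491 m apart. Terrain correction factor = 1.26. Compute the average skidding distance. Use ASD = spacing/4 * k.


Formula: ASD = (spacing / 4) * correction
Uncorrected distance = spacing / 4 = 491 / 4 = 122.75 m
ASD = 122.75 * 1.26 = 155 m

155


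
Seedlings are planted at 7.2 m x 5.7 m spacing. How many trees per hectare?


Formula: TPH = 10000 m^2/ha / (spacing_x * spacing_y)
Area per tree = 7.2 m * 5.7 m = 41.04 m^2
TPH = 10000 / 41.04 = 244 trees/ha

244


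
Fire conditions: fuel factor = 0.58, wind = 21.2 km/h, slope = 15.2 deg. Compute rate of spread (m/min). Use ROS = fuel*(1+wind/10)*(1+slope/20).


Formula: ROS = fuel * (1 + wind/10) * (1 + slope/20)
Wind factor = 1 + 21.2/10 = 3.12
Slope factor = 1 + 15.2/20 = 1.76
ROS = 0.58 * 3.12 * 1.76 = 3.18 m/min

3.18


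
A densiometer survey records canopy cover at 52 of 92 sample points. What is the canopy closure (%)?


Formula: Canopy closure = covered points / total points * 100
Closure = 52 / 92 * 100
Closure = 0.5652 * 100 = 56.5%

56.5


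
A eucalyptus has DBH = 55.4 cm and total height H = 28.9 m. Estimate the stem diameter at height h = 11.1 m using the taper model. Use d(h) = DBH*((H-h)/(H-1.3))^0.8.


Taper: d(h) = DBH * ((H - h) / (H - 1.3))^0.8
Numerator = H - h = 28.9 - 11.1 = 17.8 m
Denominator = H - 1.3 = 28.9 - 1.3 = 27.6 m
Ratio = 17.8 / 27.6 = 0.64493
d = 55.4 * 0.64493^0.8 = 39.0 cm

39.0


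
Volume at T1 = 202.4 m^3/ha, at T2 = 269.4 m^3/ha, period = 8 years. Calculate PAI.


Formula: PAI = (V_T2 - V_T1) / (T2 - T1)
Volume increment = 269.4 - 202.4 = 67.0 m^3/ha
PAI = 67.0 / 8 = 8.38 m^3/ha/year

8.38


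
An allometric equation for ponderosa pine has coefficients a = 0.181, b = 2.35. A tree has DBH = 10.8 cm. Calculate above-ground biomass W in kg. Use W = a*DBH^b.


Formula: W = a * DBH^b  (allometric power law)
DBH^b = 10.8^2.35 = 268.2538
W = 0.181 * 268.2538 = 48.6 kg

48.6


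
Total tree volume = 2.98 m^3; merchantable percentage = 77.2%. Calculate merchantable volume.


Formula: MV = V_total * (merchantable_pct / 100)
Merchantable fraction = 77.2% / 100 = 0.772
MV = 2.98 m^3 * 0.772 = 2.301 m^3

2.301


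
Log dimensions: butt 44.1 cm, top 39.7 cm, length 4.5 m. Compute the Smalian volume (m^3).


Smalian: V = (A1 + A2)/2 * L,  A = pi*(D/200)^2
A1 = pi*(44.1/200)^2 = 0.152745 m^2
A2 = pi*(39.7/200)^2 = 0.123786 m^2
V = (0.152745+0.123786)/2*4.5 = 0.6222 m^3

0.6222


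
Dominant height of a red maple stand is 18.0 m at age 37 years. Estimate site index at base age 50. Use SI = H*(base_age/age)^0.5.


Formula: SI = H_dom * (base_age / age)^0.5
Age ratio = 50 / 37 = 1.35135
sqrt(age_ratio) = 1.16248
SI = 18.0 * 1.16248 = 20.9 m

20.9


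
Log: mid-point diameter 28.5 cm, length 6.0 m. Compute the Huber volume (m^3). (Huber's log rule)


Huber: V = Am * L,  Am = pi*(Dm/200)^2
Am = pi*(28.5/200)^2 = 0.063794 m^2
V = 0.063794*6.0 = 0.3828 m^3

0.3828


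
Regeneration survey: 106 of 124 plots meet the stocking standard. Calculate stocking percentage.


Formula: Stocking % = stocked plots / total plots * 100
Stocking = 106 / 124 * 100
Stocking = 0.8548 * 100 = 85.5%

85.5


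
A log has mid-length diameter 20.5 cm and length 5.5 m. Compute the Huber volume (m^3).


Huber: V = Am * L,  Am = pi*(Dm/200)^2
Am = pi*(20.5/200)^2 = 0.033006 m^2
V = 0.033006*5.5 = 0.1815 m^3

0.1815


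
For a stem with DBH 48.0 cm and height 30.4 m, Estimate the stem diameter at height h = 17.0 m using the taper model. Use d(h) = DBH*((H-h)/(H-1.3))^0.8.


Taper: d(h) = DBH * ((H - h) / (H - 1.3))^0.8
Numerator = H - h = 30.4 - 17.0 = 13.4 m
Denominator = H - 1.3 = 30.4 - 1.3 = 29.1 m
Ratio = 13.4 / 29.1 = 0.46048
d = 48.0 * 0.46048^0.8 = 25.8 cm

25.8


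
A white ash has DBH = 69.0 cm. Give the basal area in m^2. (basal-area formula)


Formula: BA = pi * (DBH/2)^2 / 10000  (cm^2 to m^2)
Radius = DBH/2 = 69.0/2 = 34.5 cm
BA = pi * 34.5^2 / 10000
   = 3739.2807 cm^2 / 10000
   = 0.3739 m^2

0.3739


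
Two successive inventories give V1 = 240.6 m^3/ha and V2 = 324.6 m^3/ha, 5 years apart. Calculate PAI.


Formula: PAI = (V_T2 - V_T1) / (T2 - T1)
Volume increment = 324.6 - 240.6 = 84.0 m^3/ha
PAI = 84.0 / 5 = 16.8 m^3/ha/year

16.8


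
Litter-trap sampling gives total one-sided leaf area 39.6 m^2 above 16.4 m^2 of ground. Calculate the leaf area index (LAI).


Formula: LAI = total leaf area / ground area  (dimensionless)
LAI = 39.6 m^2 / 16.4 m^2
LAI = 2.41

2.41


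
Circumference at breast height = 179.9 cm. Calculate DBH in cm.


Formula: DBH = C / pi
DBH = 179.9 / pi
pi = 3.14159...
DBH = 57.3 cm

57.3


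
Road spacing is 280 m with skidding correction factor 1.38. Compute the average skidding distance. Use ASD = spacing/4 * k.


Formula: ASD = (spacing / 4) * correction
Uncorrected distance = spacing / 4 = 280 / 4 = 70 m
ASD = 70 * 1.38 = 97 m

97


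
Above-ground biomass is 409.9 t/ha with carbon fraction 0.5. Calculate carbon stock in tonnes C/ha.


Formula: Carbon Stock = Biomass * Carbon Fraction
C = 409.9 t/ha * 0.5
C = 205.0 t C/ha

205.0


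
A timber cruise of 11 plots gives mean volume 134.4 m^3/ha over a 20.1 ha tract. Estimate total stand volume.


Formula: Total Volume = Mean Volume per ha * Total Area
Total Volume = 134.4 m^3/ha * 20.1 ha
Total Volume = 2701 m^3

2701


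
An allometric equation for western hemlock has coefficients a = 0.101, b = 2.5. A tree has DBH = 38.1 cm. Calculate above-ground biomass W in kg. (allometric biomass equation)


Formula: W = a * DBH^b  (allometric power law)
DBH^b = 38.1^2.5 = 8960.0914
W = 0.101 * 8960.0914 = 905.0 kg

905.0


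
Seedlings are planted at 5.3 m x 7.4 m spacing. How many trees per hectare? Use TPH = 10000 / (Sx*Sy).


Formula: TPH = 10000 m^2/ha / (spacing_x * spacing_y)
Area per tree = 5.3 m * 7.4 m = 39.22 m^2
TPH = 10000 / 39.22 = 255 trees/ha

255


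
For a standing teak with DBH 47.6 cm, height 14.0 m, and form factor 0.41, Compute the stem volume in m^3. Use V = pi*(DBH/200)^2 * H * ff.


Formula: V = pi * (DBH/200)^2 * H * ff
Radius = DBH/200 = 47.6/200 = 0.238 m
Radius^2 = 0.238^2 = 0.056644 m^2
V = pi * 0.056644 * 14.0 * 0.41
V = 1.021 m^3

1.021


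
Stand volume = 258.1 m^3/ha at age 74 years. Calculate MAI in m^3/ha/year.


Formula: MAI = Total Volume / Stand Age
MAI = 258.1 m^3/ha / 74 years
MAI = 3.49 m^3/ha/year

3.49


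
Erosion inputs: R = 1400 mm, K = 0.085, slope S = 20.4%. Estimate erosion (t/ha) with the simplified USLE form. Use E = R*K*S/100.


Formula: E = R * K * S / 100  (simplified USLE)
R * K = 1400 * 0.085 = 119.0
E = 119.0 * 20.4 / 100 = 24.28 t/ha

24.28


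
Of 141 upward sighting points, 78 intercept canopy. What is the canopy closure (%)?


Formula: Canopy closure = covered points / total points * 100
Closure = 78 / 141 * 100
Closure = 0.5532 * 100 = 55.3%

55.3


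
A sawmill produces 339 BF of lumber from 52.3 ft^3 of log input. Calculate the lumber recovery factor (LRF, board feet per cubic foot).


Formula: LRF = Lumber Output (BF) / Log Input (ft^3)
LRF = 339 BF / 52.3 ft^3
LRF = 6.48 BF/ft^3

6.48


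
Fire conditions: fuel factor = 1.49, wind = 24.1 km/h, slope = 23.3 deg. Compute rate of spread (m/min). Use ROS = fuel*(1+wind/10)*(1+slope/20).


Formula: ROS = fuel * (1 + wind/10) * (1 + slope/20)
Wind factor = 1 + 24.1/10 = 3.41
Slope factor = 1 + 23.3/20 = 2.165
ROS = 1.49 * 3.41 * 2.165 = 11.0 m/min

11.0


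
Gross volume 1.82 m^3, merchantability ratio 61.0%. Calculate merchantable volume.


Formula: MV = V_total * (merchantable_pct / 100)
Merchantable fraction = 61.0% / 100 = 0.61
MV = 1.82 m^3 * 0.61 = 1.11 m^3

1.11


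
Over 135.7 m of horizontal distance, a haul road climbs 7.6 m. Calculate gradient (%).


Formula: Gradient = rise / run * 100
Gradient = 7.6 / 135.7 * 100 = 5.6%

5.6


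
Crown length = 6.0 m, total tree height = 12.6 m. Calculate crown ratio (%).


Formula: Crown Ratio = (Crown Length / Total Height) * 100
CR = (6.0 m / 12.6 m) * 100
CR = 0.4762 * 100 = 47.6%

47.6


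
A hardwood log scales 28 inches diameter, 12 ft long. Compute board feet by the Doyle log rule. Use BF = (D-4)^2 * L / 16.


Doyle: BF = (D - 4)^2 * L / 16
Adjusted diameter = 28 - 4 = 24 in
(D-4)^2 = 24^2 = 576
BF = 576 * 12 / 16 = 432 BF

432


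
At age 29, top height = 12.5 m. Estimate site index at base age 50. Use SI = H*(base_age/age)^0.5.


Formula: SI = H_dom * (base_age / age)^0.5
Age ratio = 50 / 29 = 1.72414
sqrt(age_ratio) = 1.31306
SI = 12.5 * 1.31306 = 16.4 m

16.4


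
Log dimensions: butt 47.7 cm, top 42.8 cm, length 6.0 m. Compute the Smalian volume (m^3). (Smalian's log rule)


Smalian: V = (A1 + A2)/2 * L,  A = pi*(D/200)^2
A1 = pi*(47.7/200)^2 = 0.178701 m^2
A2 = pi*(42.8/200)^2 = 0.143872 m^2
V = (0.178701+0.143872)/2*6.0 = 0.9677 m^3

0.9677


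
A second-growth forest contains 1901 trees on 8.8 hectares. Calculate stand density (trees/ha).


Formula: Stand Density = N_trees / Area_ha
Density = 1901 trees / 8.8 ha
Density = 216 trees/ha

216


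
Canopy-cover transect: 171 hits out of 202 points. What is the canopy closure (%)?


Formula: Canopy closure = covered points / total points * 100
Closure = 171 / 202 * 100
Closure = 0.8465 * 100 = 84.7%

84.7


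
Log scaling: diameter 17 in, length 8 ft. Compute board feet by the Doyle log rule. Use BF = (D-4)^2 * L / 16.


Doyle: BF = (D - 4)^2 * L / 16
Adjusted diameter = 17 - 4 = 13 in
(D-4)^2 = 13^2 = 169
BF = 169 * 8 / 16 = 85 BF

85


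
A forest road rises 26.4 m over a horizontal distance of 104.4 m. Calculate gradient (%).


Formula: Gradient = rise / run * 100
Gradient = 26.4 / 104.4 * 100 = 25.3%

25.3


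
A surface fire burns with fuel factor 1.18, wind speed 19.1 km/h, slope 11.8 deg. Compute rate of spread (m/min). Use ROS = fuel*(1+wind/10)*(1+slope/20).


Formula: ROS = fuel * (1 + wind/10) * (1 + slope/20)
Wind factor = 1 + 19.1/10 = 2.91
Slope factor = 1 + 11.8/20 = 1.59
ROS = 1.18 * 2.91 * 1.59 = 5.46 m/min

5.46


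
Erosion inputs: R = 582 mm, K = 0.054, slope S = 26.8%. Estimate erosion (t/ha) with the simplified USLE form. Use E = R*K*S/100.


Formula: E = R * K * S / 100  (simplified USLE)
R * K = 582 * 0.054 = 31.428
E = 31.428 * 26.8 / 100 = 8.42 t/ha

8.42


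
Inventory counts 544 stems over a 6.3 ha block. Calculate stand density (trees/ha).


Formula: Stand Density = N_trees / Area_ha
Density = 544 trees / 6.3 ha
Density = 86 trees/ha

86


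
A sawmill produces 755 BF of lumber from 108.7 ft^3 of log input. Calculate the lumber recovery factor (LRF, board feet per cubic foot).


Formula: LRF = Lumber Output (BF) / Log Input (ft^3)
LRF = 755 BF / 108.7 ft^3
LRF = 6.95 BF/ft^3

6.95


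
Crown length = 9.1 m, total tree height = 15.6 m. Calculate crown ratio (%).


Formula: Crown Ratio = (Crown Length / Total Height) * 100
CR = (9.1 m / 15.6 m) * 100
CR = 0.5833 * 100 = 58.3%

58.3


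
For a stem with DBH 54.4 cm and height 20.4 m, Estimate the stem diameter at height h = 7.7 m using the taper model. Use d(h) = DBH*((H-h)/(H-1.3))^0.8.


Taper: d(h) = DBH * ((H - h) / (H - 1.3))^0.8
Numerator = H - h = 20.4 - 7.7 = 12.7 m
Denominator = H - 1.3 = 20.4 - 1.3 = 19.1 m
Ratio = 12.7 / 19.1 = 0.66492
d = 54.4 * 0.66492^0.8 = 39.2 cm

39.2


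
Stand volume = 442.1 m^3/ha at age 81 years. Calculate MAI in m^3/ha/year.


Formula: MAI = Total Volume / Stand Age
MAI = 442.1 m^3/ha / 81 years
MAI = 5.46 m^3/ha/year

5.46


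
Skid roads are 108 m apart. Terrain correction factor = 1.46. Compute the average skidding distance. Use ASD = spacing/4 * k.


Formula: ASD = (spacing / 4) * correction
Uncorrected distance = spacing / 4 = 108 / 4 = 27 m
ASD = 27 * 1.46 = 39 m

39


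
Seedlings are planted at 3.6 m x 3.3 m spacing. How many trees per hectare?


Formula: TPH = 10000 m^2/ha / (spacing_x * spacing_y)
Area per tree = 3.6 m * 3.3 m = 11.88 m^2
TPH = 10000 / 11.88 = 842 trees/ha

842


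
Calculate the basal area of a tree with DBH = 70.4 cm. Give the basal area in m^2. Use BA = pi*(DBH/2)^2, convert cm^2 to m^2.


Formula: BA = pi * (DBH/2)^2 / 10000  (cm^2 to m^2)
Radius = DBH/2 = 70.4/2 = 35.2 cm
BA = pi * 35.2^2 / 10000
   = 3892.559 cm^2 / 10000
   = 0.3893 m^2

0.3893


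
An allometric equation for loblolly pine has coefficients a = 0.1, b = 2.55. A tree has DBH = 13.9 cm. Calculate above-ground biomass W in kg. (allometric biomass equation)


Formula: W = a * DBH^b  (allometric power law)
DBH^b = 13.9^2.55 = 821.6517
W = 0.1 * 821.6517 = 82.2 kg

82.2


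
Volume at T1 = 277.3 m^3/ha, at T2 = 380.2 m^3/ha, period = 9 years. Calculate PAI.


Formula: PAI = (V_T2 - V_T1) / (T2 - T1)
Volume increment = 380.2 - 277.3 = 102.9 m^3/ha
PAI = 102.9 / 9 = 11.43 m^3/ha/year

11.43


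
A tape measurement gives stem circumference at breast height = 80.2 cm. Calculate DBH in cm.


Formula: DBH = C / pi
DBH = 80.2 / pi
pi = 3.14159...
DBH = 25.5 cm

25.5


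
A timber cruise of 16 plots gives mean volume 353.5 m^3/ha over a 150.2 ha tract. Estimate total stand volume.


Formula: Total Volume = Mean Volume per ha * Total Area
Total Volume = 353.5 m^3/ha * 150.2 ha
Total Volume = 53096 m^3

53096


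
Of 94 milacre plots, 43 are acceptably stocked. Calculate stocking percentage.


Formula: Stocking % = stocked plots / total plots * 100
Stocking = 43 / 94 * 100
Stocking = 0.4574 * 100 = 45.7%

45.7


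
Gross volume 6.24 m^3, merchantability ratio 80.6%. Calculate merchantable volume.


Formula: MV = V_total * (merchantable_pct / 100)
Merchantable fraction = 80.6% / 100 = 0.806
MV = 6.24 m^3 * 0.806 = 5.029 m^3

5.029


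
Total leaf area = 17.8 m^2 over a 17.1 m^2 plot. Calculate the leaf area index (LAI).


Formula: LAI = total leaf area / ground area  (dimensionless)
LAI = 17.8 m^2 / 17.1 m^2
LAI = 1.04

1.04


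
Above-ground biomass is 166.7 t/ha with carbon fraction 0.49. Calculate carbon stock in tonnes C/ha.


Formula: Carbon Stock = Biomass * Carbon Fraction
C = 166.7 t/ha * 0.49
C = 81.7 t C/ha

81.7


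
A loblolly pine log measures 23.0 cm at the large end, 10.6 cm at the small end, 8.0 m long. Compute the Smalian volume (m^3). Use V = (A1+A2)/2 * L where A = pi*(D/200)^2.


Smalian: V = (A1 + A2)/2 * L,  A = pi*(D/200)^2
A1 = pi*(23.0/200)^2 = 0.041548 m^2
A2 = pi*(10.6/200)^2 = 0.008825 m^2
V = (0.041548+0.008825)/2*8.0 = 0.2015 m^3

0.2015


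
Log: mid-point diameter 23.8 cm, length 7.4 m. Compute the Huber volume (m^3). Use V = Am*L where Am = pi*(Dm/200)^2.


Huber: V = Am * L,  Am = pi*(Dm/200)^2
Am = pi*(23.8/200)^2 = 0.044488 m^2
V = 0.044488*7.4 = 0.3292 m^3

0.3292


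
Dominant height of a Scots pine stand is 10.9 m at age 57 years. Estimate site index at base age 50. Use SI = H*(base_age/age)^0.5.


Formula: SI = H_dom * (base_age / age)^0.5
Age ratio = 50 / 57 = 0.87719
sqrt(age_ratio) = 0.93659
SI = 10.9 * 0.93659 = 10.2 m

10.2


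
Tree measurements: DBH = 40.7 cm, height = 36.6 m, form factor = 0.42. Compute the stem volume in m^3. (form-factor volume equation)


Formula: V = pi * (DBH/200)^2 * H * ff
Radius = DBH/200 = 40.7/200 = 0.2035 m
Radius^2 = 0.2035^2 = 0.04141225 m^2
V = pi * 0.04141225 * 36.6 * 0.42
V = 2.0 m^3

2.0


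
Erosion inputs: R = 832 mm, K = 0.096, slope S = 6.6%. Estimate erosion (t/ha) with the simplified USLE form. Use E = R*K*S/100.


Formula: E = R * K * S / 100  (simplified USLE)
R * K = 832 * 0.096 = 79.872
E = 79.872 * 6.6 / 100 = 5.27 t/ha

5.27


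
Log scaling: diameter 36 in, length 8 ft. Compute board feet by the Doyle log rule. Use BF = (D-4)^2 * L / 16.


Doyle: BF = (D - 4)^2 * L / 16
Adjusted diameter = 36 - 4 = 32 in
(D-4)^2 = 32^2 = 1024
BF = 1024 * 8 / 16 = 512 BF

512


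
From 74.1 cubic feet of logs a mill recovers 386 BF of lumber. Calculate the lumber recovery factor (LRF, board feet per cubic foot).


Formula: LRF = Lumber Output (BF) / Log Input (ft^3)
LRF = 386 BF / 74.1 ft^3
LRF = 5.21 BF/ft^3

5.21


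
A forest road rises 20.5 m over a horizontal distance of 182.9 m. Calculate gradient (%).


Formula: Gradient = rise / run * 100
Gradient = 20.5 / 182.9 * 100 = 11.2%

11.2


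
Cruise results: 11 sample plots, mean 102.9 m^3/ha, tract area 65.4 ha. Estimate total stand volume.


Formula: Total Volume = Mean Volume per ha * Total Area
Total Volume = 102.9 m^3/ha * 65.4 ha
Total Volume = 6730 m^3

6730


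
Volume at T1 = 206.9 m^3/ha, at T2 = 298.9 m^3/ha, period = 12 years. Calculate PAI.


Formula: PAI = (V_T2 - V_T1) / (T2 - T1)
Volume increment = 298.9 - 206.9 = 92.0 m^3/ha
PAI = 92.0 / 12 = 7.67 m^3/ha/year

7.67


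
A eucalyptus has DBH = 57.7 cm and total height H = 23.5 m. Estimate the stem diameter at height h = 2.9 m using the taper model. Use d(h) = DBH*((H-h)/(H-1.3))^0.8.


Taper: d(h) = DBH * ((H - h) / (H - 1.3))^0.8
Numerator = H - h = 23.5 - 2.9 = 20.6 m
Denominator = H - 1.3 = 23.5 - 1.3 = 22.2 m
Ratio = 20.6 / 22.2 = 0.92793
d = 57.7 * 0.92793^0.8 = 54.3 cm

54.3


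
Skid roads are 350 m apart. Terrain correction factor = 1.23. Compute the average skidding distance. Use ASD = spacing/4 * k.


Formula: ASD = (spacing / 4) * correction
Uncorrected distance = spacing / 4 = 350 / 4 = 87.5 m
ASD = 87.5 * 1.23 = 108 m

108


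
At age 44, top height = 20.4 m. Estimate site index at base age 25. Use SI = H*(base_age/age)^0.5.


Formula: SI = H_dom * (base_age / age)^0.5
Age ratio = 25 / 44 = 0.56818
sqrt(age_ratio) = 0.75378
SI = 20.4 * 0.75378 = 15.4 m

15.4


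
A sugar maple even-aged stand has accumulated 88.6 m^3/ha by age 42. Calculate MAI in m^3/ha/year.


Formula: MAI = Total Volume / Stand Age
MAI = 88.6 m^3/ha / 42 years
MAI = 2.11 m^3/ha/year

2.11


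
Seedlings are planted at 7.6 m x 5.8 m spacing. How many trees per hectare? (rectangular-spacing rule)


Formula: TPH = 10000 m^2/ha / (spacing_x * spacing_y)
Area per tree = 7.6 m * 5.8 m = 44.08 m^2
TPH = 10000 / 44.08 = 227 trees/ha

227


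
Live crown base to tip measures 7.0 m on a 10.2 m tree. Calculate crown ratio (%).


Formula: Crown Ratio = (Crown Length / Total Height) * 100
CR = (7.0 m / 10.2 m) * 100
CR = 0.6863 * 100 = 68.6%

68.6


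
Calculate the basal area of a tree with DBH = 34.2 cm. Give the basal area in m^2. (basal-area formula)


Formula: BA = pi * (DBH/2)^2 / 10000  (cm^2 to m^2)
Radius = DBH/2 = 34.2/2 = 17.1 cm
BA = pi * 17.1^2 / 10000
   = 918.6331 cm^2 / 10000
   = 0.0919 m^2

0.0919


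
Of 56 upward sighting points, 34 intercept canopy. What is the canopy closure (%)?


Formula: Canopy closure = covered points / total points * 100
Closure = 34 / 56 * 100
Closure = 0.6071 * 100 = 60.7%

60.7


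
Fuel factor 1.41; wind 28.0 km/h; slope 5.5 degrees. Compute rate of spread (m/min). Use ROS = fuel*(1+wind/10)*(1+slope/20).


Formula: ROS = fuel * (1 + wind/10) * (1 + slope/20)
Wind factor = 1 + 28.0/10 = 3.8
Slope factor = 1 + 5.5/20 = 1.275
ROS = 1.41 * 3.8 * 1.275 = 6.83 m/min

6.83


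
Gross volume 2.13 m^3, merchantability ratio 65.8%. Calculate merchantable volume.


Formula: MV = V_total * (merchantable_pct / 100)
Merchantable fraction = 65.8% / 100 = 0.658
MV = 2.13 m^3 * 0.658 = 1.402 m^3

1.402


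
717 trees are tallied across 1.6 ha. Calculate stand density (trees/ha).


Formula: Stand Density = N_trees / Area_ha
Density = 717 trees / 1.6 ha
Density = 448 trees/ha

448


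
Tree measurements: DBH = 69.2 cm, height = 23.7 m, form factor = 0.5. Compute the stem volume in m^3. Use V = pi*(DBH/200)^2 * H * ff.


Formula: V = pi * (DBH/200)^2 * H * ff
Radius = DBH/200 = 69.2/200 = 0.346 m
Radius^2 = 0.346^2 = 0.119716 m^2
V = pi * 0.119716 * 23.7 * 0.5
V = 4.457 m^3

4.457


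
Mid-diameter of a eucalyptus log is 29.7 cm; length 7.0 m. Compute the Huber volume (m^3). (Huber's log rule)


Huber: V = Am * L,  Am = pi*(Dm/200)^2
Am = pi*(29.7/200)^2 = 0.069279 m^2
V = 0.069279*7.0 = 0.485 m^3

0.485


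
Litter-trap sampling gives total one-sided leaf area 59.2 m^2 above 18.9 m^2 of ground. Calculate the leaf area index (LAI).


Formula: LAI = total leaf area / ground area  (dimensionless)
LAI = 59.2 m^2 / 18.9 m^2
LAI = 3.13

3.13


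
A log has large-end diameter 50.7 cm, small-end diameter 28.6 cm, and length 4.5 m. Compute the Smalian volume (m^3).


Smalian: V = (A1 + A2)/2 * L,  A = pi*(D/200)^2
A1 = pi*(50.7/200)^2 = 0.201886 m^2
A2 = pi*(28.6/200)^2 = 0.064242 m^2
V = (0.201886+0.064242)/2*4.5 = 0.5988 m^3

0.5988


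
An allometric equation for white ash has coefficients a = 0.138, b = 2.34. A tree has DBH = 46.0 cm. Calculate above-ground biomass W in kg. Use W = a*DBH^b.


Formula: W = a * DBH^b  (allometric power law)
DBH^b = 46.0^2.34 = 7777.7383
W = 0.138 * 7777.7383 = 1073.3 kg

1073.3


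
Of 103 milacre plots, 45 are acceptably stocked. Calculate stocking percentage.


Formula: Stocking % = stocked plots / total plots * 100
Stocking = 45 / 103 * 100
Stocking = 0.4369 * 100 = 43.7%

43.7


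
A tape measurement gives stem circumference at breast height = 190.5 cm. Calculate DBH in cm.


Formula: DBH = C / pi
DBH = 190.5 / pi
pi = 3.14159...
DBH = 60.6 cm

60.6


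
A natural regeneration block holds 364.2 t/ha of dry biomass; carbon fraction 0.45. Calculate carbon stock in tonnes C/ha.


Formula: Carbon Stock = Biomass * Carbon Fraction
C = 364.2 t/ha * 0.45
C = 163.9 t C/ha

163.9


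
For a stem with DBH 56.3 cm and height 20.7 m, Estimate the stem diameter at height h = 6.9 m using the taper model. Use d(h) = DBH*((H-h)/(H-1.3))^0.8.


Taper: d(h) = DBH * ((H - h) / (H - 1.3))^0.8
Numerator = H - h = 20.7 - 6.9 = 13.8 m
Denominator = H - 1.3 = 20.7 - 1.3 = 19.4 m
Ratio = 13.8 / 19.4 = 0.71134
d = 56.3 * 0.71134^0.8 = 42.9 cm

42.9


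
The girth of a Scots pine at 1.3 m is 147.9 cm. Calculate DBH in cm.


Formula: DBH = C / pi
DBH = 147.9 / pi
pi = 3.14159...
DBH = 47.1 cm

47.1


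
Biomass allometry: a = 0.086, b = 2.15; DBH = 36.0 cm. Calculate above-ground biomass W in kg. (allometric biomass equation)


Formula: W = a * DBH^b  (allometric power law)
DBH^b = 36.0^2.15 = 2218.4537
W = 0.086 * 2218.4537 = 190.8 kg

190.8


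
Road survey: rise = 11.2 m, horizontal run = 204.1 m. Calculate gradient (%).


Formula: Gradient = rise / run * 100
Gradient = 11.2 / 204.1 * 100 = 5.5%

5.5


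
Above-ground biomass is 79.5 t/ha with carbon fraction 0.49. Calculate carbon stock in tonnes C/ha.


Formula: Carbon Stock = Biomass * Carbon Fraction
C = 79.5 t/ha * 0.49
C = 39.0 t C/ha

39.0


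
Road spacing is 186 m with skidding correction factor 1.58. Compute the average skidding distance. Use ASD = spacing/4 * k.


Formula: ASD = (spacing / 4) * correction
Uncorrected distance = spacing / 4 = 186 / 4 = 46.5 m
ASD = 46.5 * 1.58 = 73 m

73


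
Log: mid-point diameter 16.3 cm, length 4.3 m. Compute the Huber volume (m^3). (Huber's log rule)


Huber: V = Am * L,  Am = pi*(Dm/200)^2
Am = pi*(16.3/200)^2 = 0.020867 m^2
V = 0.020867*4.3 = 0.0897 m^3

0.0897


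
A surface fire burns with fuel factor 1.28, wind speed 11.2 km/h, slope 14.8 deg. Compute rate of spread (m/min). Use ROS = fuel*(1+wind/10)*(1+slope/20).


Formula: ROS = fuel * (1 + wind/10) * (1 + slope/20)
Wind factor = 1 + 11.2/10 = 2.12
Slope factor = 1 + 14.8/20 = 1.74
ROS = 1.28 * 2.12 * 1.74 = 4.72 m/min

4.72


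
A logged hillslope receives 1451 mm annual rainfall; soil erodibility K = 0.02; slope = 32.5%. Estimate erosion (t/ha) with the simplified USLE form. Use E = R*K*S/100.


Formula: E = R * K * S / 100  (simplified USLE)
R * K = 1451 * 0.02 = 29.02
E = 29.02 * 32.5 / 100 = 9.43 t/ha

9.43


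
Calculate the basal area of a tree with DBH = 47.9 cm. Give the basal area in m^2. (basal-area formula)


Formula: BA = pi * (DBH/2)^2 / 10000  (cm^2 to m^2)
Radius = DBH/2 = 47.9/2 = 23.95 cm
BA = pi * 23.95^2 / 10000
   = 1802.0254 cm^2 / 10000
   = 0.1802 m^2

0.1802


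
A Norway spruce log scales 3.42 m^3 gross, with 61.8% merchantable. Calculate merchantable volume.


Formula: MV = V_total * (merchantable_pct / 100)
Merchantable fraction = 61.8% / 100 = 0.618
MV = 3.42 m^3 * 0.618 = 2.114 m^3

2.114


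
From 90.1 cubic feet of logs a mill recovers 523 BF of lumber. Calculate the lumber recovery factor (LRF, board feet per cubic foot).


Formula: LRF = Lumber Output (BF) / Log Input (ft^3)
LRF = 523 BF / 90.1 ft^3
LRF = 5.8 BF/ft^3

5.8


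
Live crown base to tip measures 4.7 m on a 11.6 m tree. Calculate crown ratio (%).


Formula: Crown Ratio = (Crown Length / Total Height) * 100
CR = (4.7 m / 11.6 m) * 100
CR = 0.4052 * 100 = 40.5%

40.5


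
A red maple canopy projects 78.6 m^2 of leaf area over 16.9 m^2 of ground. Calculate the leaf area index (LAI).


Formula: LAI = total leaf area / ground area  (dimensionless)
LAI = 78.6 m^2 / 16.9 m^2
LAI = 4.65

4.65


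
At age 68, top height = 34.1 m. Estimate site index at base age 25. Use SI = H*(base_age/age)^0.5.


Formula: SI = H_dom * (base_age / age)^0.5
Age ratio = 25 / 68 = 0.36765
sqrt(age_ratio) = 0.60634
SI = 34.1 * 0.60634 = 20.7 m

20.7


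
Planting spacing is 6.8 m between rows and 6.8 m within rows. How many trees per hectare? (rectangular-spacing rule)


Formula: TPH = 10000 m^2/ha / (spacing_x * spacing_y)
Area per tree = 6.8 m * 6.8 m = 46.24 m^2
TPH = 10000 / 46.24 = 216 trees/ha

216


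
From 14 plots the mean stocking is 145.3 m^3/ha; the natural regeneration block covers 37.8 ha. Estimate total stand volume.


Formula: Total Volume = Mean Volume per ha * Total Area
Total Volume = 145.3 m^3/ha * 37.8 ha
Total Volume = 5492 m^3

5492


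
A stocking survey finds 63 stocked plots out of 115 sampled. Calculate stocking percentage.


Formula: Stocking % = stocked plots / total plots * 100
Stocking = 63 / 115 * 100
Stocking = 0.5478 * 100 = 54.8%

54.8


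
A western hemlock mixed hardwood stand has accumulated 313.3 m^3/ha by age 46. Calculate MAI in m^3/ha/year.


Formula: MAI = Total Volume / Stand Age
MAI = 313.3 m^3/ha / 46 years
MAI = 6.81 m^3/ha/year

6.81


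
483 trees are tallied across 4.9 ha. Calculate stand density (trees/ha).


Formula: Stand Density = N_trees / Area_ha
Density = 483 trees / 4.9 ha
Density = 99 trees/ha

99


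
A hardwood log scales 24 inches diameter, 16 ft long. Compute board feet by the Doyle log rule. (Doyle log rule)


Doyle: BF = (D - 4)^2 * L / 16
Adjusted diameter = 24 - 4 = 20 in
(D-4)^2 = 20^2 = 400
BF = 400 * 16 / 16 = 400 BF

400


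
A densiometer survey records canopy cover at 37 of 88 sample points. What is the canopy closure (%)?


Formula: Canopy closure = covered points / total points * 100
Closure = 37 / 88 * 100
Closure = 0.4205 * 100 = 42.0%

42.0


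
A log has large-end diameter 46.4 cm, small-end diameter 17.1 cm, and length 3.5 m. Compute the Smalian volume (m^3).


Smalian: V = (A1 + A2)/2 * L,  A = pi*(D/200)^2
A1 = pi*(46.4/200)^2 = 0.169093 m^2
A2 = pi*(17.1/200)^2 = 0.022966 m^2
V = (0.169093+0.022966)/2*3.5 = 0.3361 m^3

0.3361


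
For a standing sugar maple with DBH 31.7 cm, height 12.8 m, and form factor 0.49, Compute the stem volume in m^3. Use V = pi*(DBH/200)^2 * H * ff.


Formula: V = pi * (DBH/200)^2 * H * ff
Radius = DBH/200 = 31.7/200 = 0.1585 m
Radius^2 = 0.1585^2 = 0.02512225 m^2
V = pi * 0.02512225 * 12.8 * 0.49
V = 0.495 m^3

0.495


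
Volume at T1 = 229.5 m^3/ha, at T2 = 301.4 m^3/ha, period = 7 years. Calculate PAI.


Formula: PAI = (V_T2 - V_T1) / (T2 - T1)
Volume increment = 301.4 - 229.5 = 71.9 m^3/ha
PAI = 71.9 / 7 = 10.27 m^3/ha/year

10.27


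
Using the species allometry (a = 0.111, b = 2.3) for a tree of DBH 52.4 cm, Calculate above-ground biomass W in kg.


Formula: W = a * DBH^b  (allometric power law)
DBH^b = 52.4^2.3 = 9004.5489
W = 0.111 * 9004.5489 = 999.5 kg

999.5


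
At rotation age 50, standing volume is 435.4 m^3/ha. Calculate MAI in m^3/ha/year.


Formula: MAI = Total Volume / Stand Age
MAI = 435.4 m^3/ha / 50 years
MAI = 8.71 m^3/ha/year

8.71


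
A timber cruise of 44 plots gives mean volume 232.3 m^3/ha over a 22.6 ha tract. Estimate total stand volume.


Formula: Total Volume = Mean Volume per ha * Total Area
Total Volume = 232.3 m^3/ha * 22.6 ha
Total Volume = 5250 m^3

5250


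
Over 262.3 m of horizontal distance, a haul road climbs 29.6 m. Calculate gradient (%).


Formula: Gradient = rise / run * 100
Gradient = 29.6 / 262.3 * 100 = 11.3%

11.3


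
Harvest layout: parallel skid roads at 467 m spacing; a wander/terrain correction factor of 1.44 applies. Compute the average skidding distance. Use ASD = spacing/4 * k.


Formula: ASD = (spacing / 4) * correction
Uncorrected distance = spacing / 4 = 467 / 4 = 116.75 m
ASD = 116.75 * 1.44 = 168 m

168


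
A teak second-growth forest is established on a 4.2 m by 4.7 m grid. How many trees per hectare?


Formula: TPH = 10000 m^2/ha / (spacing_x * spacing_y)
Area per tree = 4.2 m * 4.7 m = 19.74 m^2
TPH = 10000 / 19.74 = 507 trees/ha

507
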